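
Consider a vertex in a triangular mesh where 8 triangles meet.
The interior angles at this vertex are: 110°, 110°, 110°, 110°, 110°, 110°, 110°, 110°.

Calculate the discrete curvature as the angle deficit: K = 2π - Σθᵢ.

Sum of angles = 880°. K = 360° - 880° = -520° = -26π/9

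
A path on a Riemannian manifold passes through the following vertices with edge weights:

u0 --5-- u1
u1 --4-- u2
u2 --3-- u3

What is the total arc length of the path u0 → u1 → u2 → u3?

Arc length = 5 + 4 + 3 = 12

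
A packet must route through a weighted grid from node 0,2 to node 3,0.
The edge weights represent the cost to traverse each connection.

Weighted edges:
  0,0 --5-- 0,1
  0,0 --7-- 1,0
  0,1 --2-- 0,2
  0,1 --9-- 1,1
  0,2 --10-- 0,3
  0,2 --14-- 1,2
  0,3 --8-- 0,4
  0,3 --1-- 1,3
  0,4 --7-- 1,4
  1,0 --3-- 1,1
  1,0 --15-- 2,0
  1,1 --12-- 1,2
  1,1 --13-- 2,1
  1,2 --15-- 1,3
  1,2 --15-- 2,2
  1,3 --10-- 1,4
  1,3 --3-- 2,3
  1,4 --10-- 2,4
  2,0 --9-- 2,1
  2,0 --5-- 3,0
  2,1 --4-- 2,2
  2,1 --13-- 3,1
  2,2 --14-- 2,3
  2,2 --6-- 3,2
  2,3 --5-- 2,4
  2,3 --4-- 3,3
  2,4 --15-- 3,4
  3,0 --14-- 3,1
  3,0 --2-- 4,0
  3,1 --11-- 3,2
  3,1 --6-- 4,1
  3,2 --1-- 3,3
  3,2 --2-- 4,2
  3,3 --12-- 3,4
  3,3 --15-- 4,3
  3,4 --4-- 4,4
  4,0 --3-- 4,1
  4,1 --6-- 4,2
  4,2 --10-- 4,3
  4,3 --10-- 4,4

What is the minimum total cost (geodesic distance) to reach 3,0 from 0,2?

Shortest path: 0,2 → 0,3 → 1,3 → 2,3 → 3,3 → 3,2 → 4,2 → 4,1 → 4,0 → 3,0, total weight = 32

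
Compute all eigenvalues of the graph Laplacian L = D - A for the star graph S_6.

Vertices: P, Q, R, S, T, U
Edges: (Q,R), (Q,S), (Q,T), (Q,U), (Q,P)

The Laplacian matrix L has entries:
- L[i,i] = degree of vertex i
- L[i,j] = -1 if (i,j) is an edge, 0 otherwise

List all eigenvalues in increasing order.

The star S_6 is the complete bipartite graph K_{1,5} (one hub of degree 5, 5 leaves of degree 1). The Laplacian spectrum of K_{p,q} is 0, p (multiplicity q−1), q (multiplicity p−1), p+q. With p = 1, q = 5: 0 once, 1 with multiplicity 4, and 6 once. (Check: trace L = sum of degrees = 10 = 4·1 + 6.)
Laplacian eigenvalues (increasing order): [0.0, 1.0, 1.0, 1.0, 1.0, 6.0]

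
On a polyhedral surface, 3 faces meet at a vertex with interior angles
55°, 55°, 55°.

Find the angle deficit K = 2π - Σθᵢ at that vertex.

Sum of angles = 165°. K = 360° - 165° = 195°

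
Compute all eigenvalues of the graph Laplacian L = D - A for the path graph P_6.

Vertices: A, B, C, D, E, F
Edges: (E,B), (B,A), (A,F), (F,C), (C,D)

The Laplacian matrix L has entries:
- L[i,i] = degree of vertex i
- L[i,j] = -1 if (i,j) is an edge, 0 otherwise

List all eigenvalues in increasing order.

The path graph P_n has Laplacian eigenvalues λ_k = 2 − 2cos(kπ/n), k = 0, 1, …, n−1. Here n = 6:
k=0: 2 − 2cos(0) = 0.0; k=1: 2 − 2cos(π/6) = 0.2679; k=2: 2 − 2cos(π/3) = 1.0; k=3: 2 − 2cos(π/2) = 2.0; k=4: 2 − 2cos(2π/3) = 3.0; k=5: 2 − 2cos(5π/6) = 3.7321.
Laplacian eigenvalues (increasing order): [0.0, 0.2679, 1.0, 2.0, 3.0, 3.7321]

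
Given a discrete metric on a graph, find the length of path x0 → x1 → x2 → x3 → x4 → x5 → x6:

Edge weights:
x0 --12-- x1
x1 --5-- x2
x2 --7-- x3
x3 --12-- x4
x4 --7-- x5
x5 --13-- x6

Arc length = 12 + 5 + 7 + 12 + 7 + 13 = 56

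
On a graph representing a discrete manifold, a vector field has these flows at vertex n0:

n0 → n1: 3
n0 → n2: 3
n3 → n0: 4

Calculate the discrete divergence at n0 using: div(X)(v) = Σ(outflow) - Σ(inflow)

Divergence = sum of outgoing flows = 3 + 3 + (-4) = 2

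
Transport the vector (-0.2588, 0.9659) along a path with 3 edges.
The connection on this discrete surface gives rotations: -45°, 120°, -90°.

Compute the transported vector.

Total rotation: (-45°) + 120° + (-90°) = -15°. Final vector: (0, 1)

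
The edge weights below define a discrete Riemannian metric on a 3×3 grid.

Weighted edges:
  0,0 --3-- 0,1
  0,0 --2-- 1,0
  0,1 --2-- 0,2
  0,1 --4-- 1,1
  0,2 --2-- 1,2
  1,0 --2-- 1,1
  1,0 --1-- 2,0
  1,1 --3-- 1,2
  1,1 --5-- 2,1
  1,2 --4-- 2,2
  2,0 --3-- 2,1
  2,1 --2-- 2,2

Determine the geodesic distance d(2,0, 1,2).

Shortest path: 2,0 → 1,0 → 1,1 → 1,2, total weight = 6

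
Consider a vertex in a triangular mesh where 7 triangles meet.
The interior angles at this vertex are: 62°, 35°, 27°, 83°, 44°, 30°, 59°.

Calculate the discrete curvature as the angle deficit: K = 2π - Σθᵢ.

Sum of angles = 340°. K = 360° - 340° = 20° = π/9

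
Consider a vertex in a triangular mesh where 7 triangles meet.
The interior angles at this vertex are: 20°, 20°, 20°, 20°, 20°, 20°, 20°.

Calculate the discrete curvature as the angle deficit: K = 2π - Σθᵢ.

Sum of angles = 140°. K = 360° - 140° = 220°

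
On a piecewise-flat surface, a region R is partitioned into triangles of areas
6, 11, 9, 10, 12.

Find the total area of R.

6 + 11 + 9 + 10 + 12 = 48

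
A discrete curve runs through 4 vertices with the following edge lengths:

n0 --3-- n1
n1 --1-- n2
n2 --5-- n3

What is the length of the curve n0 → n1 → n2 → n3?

Arc length = 3 + 1 + 5 = 9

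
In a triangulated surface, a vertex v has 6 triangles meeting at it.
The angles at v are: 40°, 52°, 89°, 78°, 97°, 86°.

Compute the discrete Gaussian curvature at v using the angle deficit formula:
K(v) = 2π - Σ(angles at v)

Sum of angles = 442°. K = 360° - 442° = -82° = -41π/90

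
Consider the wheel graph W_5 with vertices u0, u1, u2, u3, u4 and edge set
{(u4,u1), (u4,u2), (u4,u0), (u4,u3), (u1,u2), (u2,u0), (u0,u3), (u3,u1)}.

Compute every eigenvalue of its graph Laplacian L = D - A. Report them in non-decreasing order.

The wheel W_5 is the join K_1 ∨ C_4 (a hub joined to every vertex of a cycle of length 4). For a join G ∨ H (G on p vertices, H on q vertices) the Laplacian spectrum is 0, p+q, the eigenvalues of L(G) other than one 0 each shifted by +q, and the eigenvalues of L(H) other than one 0 each shifted by +p. With G = K_1 (p = 1, nothing left after dropping its 0) and H = C_4 (q = 4, eigenvalues 2 − 2cos(2πk/4), k = 0, …, 3; drop k = 0), the spectrum of W_5 is 0, 5, and 1 + (2 − 2cos(2πk/4)) = 3 − 2cos(2πk/4) for k = 1, …, 3:
k=1: 3 − 2cos(π/2) = 3.0; k=2: 3 − 2cos(π) = 5.0; k=3: 3 − 2cos(3π/2) = 3.0.
Laplacian eigenvalues (increasing order): [0.0, 3.0, 3.0, 5.0, 5.0]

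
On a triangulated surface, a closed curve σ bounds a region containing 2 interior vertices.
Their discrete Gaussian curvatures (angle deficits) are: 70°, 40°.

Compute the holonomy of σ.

Holonomy = total enclosed curvature = 70° + 40° = 110°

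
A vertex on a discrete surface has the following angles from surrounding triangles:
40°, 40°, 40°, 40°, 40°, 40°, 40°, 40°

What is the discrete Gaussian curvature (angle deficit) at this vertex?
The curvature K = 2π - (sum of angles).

Sum of angles = 320°. K = 360° - 320° = 40°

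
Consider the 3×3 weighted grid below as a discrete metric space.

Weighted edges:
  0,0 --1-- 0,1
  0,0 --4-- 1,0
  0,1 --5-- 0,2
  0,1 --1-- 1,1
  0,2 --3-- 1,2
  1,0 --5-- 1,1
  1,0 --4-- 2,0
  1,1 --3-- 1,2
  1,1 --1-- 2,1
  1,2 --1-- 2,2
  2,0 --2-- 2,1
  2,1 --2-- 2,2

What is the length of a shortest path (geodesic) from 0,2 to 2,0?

Shortest path: 0,2 → 1,2 → 2,2 → 2,1 → 2,0, total weight = 8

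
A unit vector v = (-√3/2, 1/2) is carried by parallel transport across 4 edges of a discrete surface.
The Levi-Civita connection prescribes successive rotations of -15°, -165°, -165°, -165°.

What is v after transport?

Total rotation: (-15°) + (-165°) + (-165°) + (-165°) = -510° ≡ -150° (mod 360°). Final vector: (1, 0)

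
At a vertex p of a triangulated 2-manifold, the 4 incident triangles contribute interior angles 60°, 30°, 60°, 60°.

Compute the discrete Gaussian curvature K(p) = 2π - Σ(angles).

Sum of angles = 210°. K = 360° - 210° = 150° = 5π/6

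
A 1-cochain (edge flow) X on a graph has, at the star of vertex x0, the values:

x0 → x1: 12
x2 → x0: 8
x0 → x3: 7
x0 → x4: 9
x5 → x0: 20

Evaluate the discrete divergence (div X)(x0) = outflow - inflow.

Divergence = sum of outgoing flows = 12 + (-8) + 7 + 9 + (-20) = 0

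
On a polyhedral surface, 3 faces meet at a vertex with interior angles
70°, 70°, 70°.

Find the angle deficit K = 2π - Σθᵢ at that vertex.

Sum of angles = 210°. K = 360° - 210° = 150° = 5π/6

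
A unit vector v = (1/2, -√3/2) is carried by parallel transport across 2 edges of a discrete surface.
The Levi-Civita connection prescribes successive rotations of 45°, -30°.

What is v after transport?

Total rotation: 45° + (-30°) = 15°. Final vector: (0.7071, -0.7071)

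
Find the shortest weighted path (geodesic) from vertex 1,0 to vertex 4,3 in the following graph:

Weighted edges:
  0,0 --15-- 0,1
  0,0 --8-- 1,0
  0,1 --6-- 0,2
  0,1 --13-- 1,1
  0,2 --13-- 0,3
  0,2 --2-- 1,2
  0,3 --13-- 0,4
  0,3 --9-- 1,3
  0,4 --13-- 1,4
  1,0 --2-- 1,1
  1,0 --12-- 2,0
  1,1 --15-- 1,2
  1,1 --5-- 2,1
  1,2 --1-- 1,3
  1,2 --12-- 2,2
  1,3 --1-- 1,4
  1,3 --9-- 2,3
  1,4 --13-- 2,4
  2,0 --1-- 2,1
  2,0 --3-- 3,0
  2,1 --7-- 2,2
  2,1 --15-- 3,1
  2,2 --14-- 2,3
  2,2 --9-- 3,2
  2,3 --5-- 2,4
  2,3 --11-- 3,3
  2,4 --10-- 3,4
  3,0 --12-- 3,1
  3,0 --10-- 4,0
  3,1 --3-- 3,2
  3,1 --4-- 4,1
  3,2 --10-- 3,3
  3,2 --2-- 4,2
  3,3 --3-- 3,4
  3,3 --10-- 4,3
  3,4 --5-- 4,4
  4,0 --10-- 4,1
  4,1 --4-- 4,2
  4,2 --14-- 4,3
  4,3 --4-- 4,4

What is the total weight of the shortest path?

Shortest path: 1,0 → 1,1 → 2,1 → 2,2 → 3,2 → 4,2 → 4,3, total weight = 39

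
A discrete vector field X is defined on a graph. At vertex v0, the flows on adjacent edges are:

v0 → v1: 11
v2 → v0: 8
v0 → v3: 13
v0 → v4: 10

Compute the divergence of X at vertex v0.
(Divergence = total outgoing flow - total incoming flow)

Divergence = sum of outgoing flows = 11 + (-8) + 13 + 10 = 26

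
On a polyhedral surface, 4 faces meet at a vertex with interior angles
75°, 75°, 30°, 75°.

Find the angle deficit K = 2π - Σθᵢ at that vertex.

Sum of angles = 255°. K = 360° - 255° = 105° = 7π/12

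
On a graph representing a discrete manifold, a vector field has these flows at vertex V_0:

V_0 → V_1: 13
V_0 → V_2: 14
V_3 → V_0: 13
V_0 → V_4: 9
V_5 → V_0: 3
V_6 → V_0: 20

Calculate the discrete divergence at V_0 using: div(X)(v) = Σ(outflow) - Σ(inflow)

Divergence = sum of outgoing flows = 13 + 14 + (-13) + 9 + (-3) + (-20) = 0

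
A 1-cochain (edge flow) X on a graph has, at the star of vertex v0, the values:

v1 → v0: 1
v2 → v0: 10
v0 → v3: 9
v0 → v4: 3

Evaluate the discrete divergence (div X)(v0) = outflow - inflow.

Divergence = sum of outgoing flows = (-1) + (-10) + 9 + 3 = 1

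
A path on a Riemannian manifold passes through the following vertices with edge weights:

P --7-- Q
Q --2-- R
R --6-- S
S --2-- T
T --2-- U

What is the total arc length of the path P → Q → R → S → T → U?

Arc length = 7 + 2 + 6 + 2 + 2 = 19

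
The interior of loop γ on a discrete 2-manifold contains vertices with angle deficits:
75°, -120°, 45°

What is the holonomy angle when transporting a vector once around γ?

Holonomy = total enclosed curvature = 75° + (-120°) + 45° = 0°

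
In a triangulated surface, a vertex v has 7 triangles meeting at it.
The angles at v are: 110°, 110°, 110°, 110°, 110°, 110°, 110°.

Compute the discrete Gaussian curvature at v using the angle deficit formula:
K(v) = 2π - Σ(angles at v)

Sum of angles = 770°. K = 360° - 770° = -410° = -41π/18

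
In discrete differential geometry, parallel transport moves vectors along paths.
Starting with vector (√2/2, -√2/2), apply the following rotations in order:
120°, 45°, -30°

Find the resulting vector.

Total rotation: 120° + 45° + (-30°) = 135°. Final vector: (0, 1)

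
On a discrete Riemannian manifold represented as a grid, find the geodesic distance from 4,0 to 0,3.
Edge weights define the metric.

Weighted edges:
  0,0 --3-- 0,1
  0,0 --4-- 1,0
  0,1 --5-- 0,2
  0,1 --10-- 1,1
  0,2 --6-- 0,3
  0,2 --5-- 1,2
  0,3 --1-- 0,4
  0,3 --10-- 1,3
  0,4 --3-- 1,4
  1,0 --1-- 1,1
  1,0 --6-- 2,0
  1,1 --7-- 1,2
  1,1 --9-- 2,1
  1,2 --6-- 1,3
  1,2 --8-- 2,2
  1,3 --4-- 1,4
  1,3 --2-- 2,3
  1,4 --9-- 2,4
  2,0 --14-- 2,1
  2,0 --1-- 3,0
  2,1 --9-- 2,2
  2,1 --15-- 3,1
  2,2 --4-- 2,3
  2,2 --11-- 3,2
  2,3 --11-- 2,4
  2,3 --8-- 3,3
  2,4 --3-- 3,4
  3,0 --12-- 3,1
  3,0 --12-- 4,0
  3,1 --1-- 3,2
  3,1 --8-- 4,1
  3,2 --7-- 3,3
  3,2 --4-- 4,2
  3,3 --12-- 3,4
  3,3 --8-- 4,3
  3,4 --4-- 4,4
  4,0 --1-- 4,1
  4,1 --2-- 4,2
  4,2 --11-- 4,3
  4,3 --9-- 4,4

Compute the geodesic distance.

Shortest path: 4,0 → 4,1 → 4,2 → 3,2 → 3,3 → 2,3 → 1,3 → 1,4 → 0,4 → 0,3, total weight = 32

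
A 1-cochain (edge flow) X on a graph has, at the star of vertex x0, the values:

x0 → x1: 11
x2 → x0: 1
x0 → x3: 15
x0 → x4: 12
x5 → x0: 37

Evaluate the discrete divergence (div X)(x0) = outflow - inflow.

Divergence = sum of outgoing flows = 11 + (-1) + 15 + 12 + (-37) = 0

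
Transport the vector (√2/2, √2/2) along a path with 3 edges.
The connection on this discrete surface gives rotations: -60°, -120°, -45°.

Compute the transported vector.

Total rotation: (-60°) + (-120°) + (-45°) = -225° ≡ 135° (mod 360°). Final vector: (-1, 0)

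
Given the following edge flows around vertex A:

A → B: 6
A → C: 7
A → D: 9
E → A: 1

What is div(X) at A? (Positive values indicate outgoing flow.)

Divergence = sum of outgoing flows = 6 + 7 + 9 + (-1) = 21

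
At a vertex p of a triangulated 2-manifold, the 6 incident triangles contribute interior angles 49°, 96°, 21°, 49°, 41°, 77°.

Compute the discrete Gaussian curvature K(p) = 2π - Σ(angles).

Sum of angles = 333°. K = 360° - 333° = 27° = 3π/20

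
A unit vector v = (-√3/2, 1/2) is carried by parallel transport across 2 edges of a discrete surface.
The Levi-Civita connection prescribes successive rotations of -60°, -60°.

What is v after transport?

Total rotation: (-60°) + (-60°) = -120°. Final vector: (0.8660, 0.5000)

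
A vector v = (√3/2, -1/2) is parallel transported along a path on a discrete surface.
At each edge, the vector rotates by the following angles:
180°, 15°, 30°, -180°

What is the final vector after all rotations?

Total rotation: 180° + 15° + 30° + (-180°) = 45°. Final vector: (0.9659, 0.2588)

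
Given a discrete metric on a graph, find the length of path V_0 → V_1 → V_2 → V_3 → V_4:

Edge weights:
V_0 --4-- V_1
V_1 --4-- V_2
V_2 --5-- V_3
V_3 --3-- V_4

Arc length = 4 + 4 + 5 + 3 = 16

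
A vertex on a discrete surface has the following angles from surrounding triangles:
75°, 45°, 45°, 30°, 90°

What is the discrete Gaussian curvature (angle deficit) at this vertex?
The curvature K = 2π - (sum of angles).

Sum of angles = 285°. K = 360° - 285° = 75°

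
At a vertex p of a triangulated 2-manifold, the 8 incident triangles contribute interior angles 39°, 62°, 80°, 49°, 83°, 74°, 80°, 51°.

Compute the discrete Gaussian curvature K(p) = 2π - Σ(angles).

Sum of angles = 518°. K = 360° - 518° = -158° = -79π/90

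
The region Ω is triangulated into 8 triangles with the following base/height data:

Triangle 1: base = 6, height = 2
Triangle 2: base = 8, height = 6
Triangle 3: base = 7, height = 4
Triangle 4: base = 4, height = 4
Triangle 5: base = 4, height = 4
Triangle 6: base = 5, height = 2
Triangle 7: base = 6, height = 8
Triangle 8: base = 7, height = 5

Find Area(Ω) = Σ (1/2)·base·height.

(1/2)×6×2 + (1/2)×8×6 + (1/2)×7×4 + (1/2)×4×4 + (1/2)×4×4 + (1/2)×5×2 + (1/2)×6×8 + (1/2)×7×5 = 106.5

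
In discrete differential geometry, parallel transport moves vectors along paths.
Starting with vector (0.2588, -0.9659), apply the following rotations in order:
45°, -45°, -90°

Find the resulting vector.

Total rotation: 45° + (-45°) + (-90°) = -90°. Final vector: (-0.9659, -0.2588)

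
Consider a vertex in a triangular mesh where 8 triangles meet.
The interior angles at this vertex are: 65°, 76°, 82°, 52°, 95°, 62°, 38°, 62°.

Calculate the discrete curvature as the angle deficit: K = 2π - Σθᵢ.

Sum of angles = 532°. K = 360° - 532° = -172° = -43π/45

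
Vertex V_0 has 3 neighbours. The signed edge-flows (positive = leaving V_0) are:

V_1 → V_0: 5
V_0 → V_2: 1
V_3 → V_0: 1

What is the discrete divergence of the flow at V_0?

Divergence = sum of outgoing flows = (-5) + 1 + (-1) = -5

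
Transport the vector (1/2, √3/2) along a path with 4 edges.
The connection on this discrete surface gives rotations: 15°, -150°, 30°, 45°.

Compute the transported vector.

Total rotation: 15° + (-150°) + 30° + 45° = -60°. Final vector: (1, 0)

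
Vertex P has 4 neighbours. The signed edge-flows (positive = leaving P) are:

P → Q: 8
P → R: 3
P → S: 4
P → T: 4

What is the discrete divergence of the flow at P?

Divergence = sum of outgoing flows = 8 + 3 + 4 + 4 = 19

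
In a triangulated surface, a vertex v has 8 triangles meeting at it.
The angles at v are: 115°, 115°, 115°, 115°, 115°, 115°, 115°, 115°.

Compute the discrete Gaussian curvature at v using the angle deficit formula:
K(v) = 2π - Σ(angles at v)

Sum of angles = 920°. K = 360° - 920° = -560° = -28π/9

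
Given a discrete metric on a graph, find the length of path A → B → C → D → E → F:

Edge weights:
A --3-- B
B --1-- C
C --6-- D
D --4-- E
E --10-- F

Arc length = 3 + 1 + 6 + 4 + 10 = 24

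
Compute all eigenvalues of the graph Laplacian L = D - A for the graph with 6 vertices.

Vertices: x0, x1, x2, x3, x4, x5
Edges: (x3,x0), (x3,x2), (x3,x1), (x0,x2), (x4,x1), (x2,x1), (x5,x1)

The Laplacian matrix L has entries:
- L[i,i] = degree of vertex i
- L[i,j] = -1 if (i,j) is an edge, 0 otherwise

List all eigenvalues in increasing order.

Degrees: deg(x0) = 2, deg(x1) = 4, deg(x2) = 3, deg(x3) = 3, deg(x4) = 1, deg(x5) = 1.
L = D − A with rows/columns ordered (x0, x1, x2, x3, x4, x5):
  [ 2,  0, -1, -1,  0,  0]
  [ 0,  4, -1, -1, -1, -1]
  [-1, -1,  3, -1,  0,  0]
  [-1, -1, -1,  3,  0,  0]
  [ 0, -1,  0,  0,  1,  0]
  [ 0, -1,  0,  0,  0,  1]
Characteristic polynomial: det(λI − L) = λ(λ² − 6λ + 4)(λ − 1)(λ − 3)(λ − 4).
Roots: λ = 0; (λ² − 6λ + 4) = 0 ⇒ λ = 3 ± √5 ≈ 0.7639, 5.2361; (λ − 1) = 0 ⇒ λ = 1; (λ − 3) = 0 ⇒ λ = 3; (λ − 4) = 0 ⇒ λ = 4.
(Check: the roots sum (with multiplicity) to 14, matching trace L = Σdeg = 2·7 = 14.)
Laplacian eigenvalues (increasing order): [0.0, 0.7639, 1.0, 3.0, 4.0, 5.2361]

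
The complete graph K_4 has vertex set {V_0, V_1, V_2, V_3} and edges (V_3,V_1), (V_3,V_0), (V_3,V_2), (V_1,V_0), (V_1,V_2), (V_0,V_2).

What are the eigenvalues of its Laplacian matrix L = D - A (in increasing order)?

For the complete graph K_n, L = nI − J (J = all-ones matrix). J has eigenvalues n (once, eigenvector 𝟙) and 0 (multiplicity n−1), so L has eigenvalues 0 (once) and n (multiplicity n−1). Here n = 4: eigenvalue 0 once and 4 with multiplicity 3.
Laplacian eigenvalues (increasing order): [0.0, 4.0, 4.0, 4.0]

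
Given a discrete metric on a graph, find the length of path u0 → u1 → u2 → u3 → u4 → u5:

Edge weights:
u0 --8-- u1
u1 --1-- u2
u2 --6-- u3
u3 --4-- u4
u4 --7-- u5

Arc length = 8 + 1 + 6 + 4 + 7 = 26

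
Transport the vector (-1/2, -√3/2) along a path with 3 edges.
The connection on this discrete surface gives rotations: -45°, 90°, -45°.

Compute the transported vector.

Total rotation: (-45°) + 90° + (-45°) = 0°. Final vector: (-0.5000, -0.8660)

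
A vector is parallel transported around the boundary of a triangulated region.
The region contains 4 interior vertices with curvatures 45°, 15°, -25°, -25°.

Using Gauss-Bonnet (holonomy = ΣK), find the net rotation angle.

Holonomy = total enclosed curvature = 45° + 15° + (-25°) + (-25°) = 10°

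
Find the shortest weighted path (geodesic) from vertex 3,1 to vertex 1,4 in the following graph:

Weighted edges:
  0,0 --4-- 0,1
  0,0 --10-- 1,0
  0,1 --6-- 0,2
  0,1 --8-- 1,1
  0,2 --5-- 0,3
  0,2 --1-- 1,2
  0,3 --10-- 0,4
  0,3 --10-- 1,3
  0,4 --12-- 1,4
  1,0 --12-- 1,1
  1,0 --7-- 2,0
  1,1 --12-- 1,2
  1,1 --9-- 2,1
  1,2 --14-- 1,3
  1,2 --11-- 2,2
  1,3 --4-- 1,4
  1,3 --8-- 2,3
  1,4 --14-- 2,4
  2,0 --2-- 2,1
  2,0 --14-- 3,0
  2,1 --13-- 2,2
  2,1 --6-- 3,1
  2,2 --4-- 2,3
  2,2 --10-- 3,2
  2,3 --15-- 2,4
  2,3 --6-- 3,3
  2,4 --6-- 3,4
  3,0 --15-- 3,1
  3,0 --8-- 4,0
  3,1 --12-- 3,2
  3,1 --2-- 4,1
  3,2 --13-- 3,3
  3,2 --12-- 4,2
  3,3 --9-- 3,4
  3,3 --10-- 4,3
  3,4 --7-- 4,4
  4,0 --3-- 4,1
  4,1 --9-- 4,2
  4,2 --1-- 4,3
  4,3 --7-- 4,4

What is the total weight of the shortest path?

Shortest path: 3,1 → 2,1 → 2,2 → 2,3 → 1,3 → 1,4, total weight = 35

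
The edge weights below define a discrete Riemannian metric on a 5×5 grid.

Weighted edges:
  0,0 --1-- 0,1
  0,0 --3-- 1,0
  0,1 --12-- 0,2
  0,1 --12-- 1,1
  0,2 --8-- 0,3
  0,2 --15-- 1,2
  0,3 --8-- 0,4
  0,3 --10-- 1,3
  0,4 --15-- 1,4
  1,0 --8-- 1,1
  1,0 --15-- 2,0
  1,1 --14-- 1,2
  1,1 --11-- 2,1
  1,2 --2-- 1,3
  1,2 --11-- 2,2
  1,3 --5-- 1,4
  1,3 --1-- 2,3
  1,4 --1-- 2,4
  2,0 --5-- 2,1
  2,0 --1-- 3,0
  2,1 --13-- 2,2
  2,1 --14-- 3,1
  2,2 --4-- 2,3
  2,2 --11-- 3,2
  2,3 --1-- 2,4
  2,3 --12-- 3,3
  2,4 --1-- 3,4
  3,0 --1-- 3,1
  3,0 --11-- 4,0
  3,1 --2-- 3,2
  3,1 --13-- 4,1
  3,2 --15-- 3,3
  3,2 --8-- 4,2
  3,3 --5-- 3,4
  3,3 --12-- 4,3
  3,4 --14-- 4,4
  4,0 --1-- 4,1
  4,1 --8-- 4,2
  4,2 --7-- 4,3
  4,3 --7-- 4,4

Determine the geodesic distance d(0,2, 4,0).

Shortest path: 0,2 → 0,1 → 0,0 → 1,0 → 2,0 → 3,0 → 4,0, total weight = 43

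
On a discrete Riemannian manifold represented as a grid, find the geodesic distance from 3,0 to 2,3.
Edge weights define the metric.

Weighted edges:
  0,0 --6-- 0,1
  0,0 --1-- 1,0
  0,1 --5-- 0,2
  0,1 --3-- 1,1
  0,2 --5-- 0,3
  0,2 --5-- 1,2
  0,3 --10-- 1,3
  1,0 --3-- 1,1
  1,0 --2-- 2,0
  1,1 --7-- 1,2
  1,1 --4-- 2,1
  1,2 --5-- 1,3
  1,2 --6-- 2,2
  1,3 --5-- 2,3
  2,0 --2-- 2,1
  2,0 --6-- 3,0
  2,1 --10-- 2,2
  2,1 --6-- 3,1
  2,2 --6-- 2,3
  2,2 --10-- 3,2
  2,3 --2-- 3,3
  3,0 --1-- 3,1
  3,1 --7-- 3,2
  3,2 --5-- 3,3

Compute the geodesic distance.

Shortest path: 3,0 → 3,1 → 3,2 → 3,3 → 2,3, total weight = 15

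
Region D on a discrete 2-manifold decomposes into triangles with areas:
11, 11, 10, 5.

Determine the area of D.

11 + 11 + 10 + 5 = 37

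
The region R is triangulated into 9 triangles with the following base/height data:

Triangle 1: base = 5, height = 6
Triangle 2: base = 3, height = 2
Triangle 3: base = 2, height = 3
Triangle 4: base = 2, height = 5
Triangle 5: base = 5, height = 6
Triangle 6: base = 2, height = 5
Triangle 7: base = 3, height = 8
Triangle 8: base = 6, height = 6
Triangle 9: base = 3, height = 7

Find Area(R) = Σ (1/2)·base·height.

(1/2)×5×6 + (1/2)×3×2 + (1/2)×2×3 + (1/2)×2×5 + (1/2)×5×6 + (1/2)×2×5 + (1/2)×3×8 + (1/2)×6×6 + (1/2)×3×7 = 86.5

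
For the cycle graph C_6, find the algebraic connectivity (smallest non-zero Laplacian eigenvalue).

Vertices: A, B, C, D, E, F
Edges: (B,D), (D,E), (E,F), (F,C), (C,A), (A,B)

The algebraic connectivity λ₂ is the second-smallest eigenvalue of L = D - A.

The cycle graph C_n has Laplacian eigenvalues λ_k = 2 − 2cos(2πk/n), k = 0, 1, …, n−1. Here n = 6:
k=0: 2 − 2cos(0) = 0.0; k=1: 2 − 2cos(π/3) = 1.0; k=2: 2 − 2cos(2π/3) = 3.0; k=3: 2 − 2cos(π) = 4.0; k=4: 2 − 2cos(4π/3) = 3.0; k=5: 2 − 2cos(5π/3) = 1.0.
Laplacian eigenvalues: [0.0, 1.0, 1.0, 3.0, 3.0, 4.0]. Algebraic connectivity (smallest non-zero eigenvalue) = 1.0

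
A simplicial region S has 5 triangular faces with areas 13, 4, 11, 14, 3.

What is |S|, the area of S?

13 + 4 + 11 + 14 + 3 = 45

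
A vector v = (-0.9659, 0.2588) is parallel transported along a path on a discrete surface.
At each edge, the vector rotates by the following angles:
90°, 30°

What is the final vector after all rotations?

Total rotation: 90° + 30° = 120°. Final vector: (0.2588, -0.9659)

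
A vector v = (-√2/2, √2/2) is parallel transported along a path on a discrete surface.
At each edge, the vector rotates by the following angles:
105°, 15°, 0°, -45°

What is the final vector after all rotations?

Total rotation: 105° + 15° + 0° + (-45°) = 75°. Final vector: (-0.8660, -0.5000)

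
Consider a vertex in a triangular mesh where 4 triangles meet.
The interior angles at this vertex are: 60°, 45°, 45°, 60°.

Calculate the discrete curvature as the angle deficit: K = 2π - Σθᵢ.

Sum of angles = 210°. K = 360° - 210° = 150°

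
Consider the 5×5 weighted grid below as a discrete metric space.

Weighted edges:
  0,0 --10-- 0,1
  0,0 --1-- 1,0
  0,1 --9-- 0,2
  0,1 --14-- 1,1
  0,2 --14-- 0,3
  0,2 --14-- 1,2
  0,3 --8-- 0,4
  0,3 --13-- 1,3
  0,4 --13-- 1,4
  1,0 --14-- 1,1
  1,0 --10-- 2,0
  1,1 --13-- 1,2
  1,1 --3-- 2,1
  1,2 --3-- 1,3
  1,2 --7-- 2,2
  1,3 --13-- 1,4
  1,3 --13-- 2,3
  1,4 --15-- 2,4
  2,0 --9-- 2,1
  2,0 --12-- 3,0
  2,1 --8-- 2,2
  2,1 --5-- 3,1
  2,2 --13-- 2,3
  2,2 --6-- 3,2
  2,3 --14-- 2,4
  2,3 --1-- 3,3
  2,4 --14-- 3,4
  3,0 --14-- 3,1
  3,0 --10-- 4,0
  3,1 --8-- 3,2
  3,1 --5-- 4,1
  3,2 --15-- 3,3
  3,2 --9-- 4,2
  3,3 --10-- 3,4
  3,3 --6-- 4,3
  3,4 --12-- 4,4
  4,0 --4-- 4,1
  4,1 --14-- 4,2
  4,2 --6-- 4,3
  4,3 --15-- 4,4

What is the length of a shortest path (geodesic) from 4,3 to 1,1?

Shortest path: 4,3 → 3,3 → 2,3 → 2,2 → 2,1 → 1,1, total weight = 31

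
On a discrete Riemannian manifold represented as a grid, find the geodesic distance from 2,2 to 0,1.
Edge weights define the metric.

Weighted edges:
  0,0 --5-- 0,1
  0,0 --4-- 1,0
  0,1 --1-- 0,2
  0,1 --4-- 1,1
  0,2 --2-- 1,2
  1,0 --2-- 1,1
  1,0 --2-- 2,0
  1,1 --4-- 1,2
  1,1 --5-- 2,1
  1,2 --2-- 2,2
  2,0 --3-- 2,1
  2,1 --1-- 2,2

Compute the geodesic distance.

Shortest path: 2,2 → 1,2 → 0,2 → 0,1, total weight = 5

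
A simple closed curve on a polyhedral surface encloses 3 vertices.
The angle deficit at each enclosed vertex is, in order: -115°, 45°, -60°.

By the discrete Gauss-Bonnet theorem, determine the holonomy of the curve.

Holonomy = total enclosed curvature = (-115°) + 45° + (-60°) = -130°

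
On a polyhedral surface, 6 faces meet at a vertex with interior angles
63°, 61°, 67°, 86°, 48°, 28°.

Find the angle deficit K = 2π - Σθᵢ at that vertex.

Sum of angles = 353°. K = 360° - 353° = 7° = 7π/180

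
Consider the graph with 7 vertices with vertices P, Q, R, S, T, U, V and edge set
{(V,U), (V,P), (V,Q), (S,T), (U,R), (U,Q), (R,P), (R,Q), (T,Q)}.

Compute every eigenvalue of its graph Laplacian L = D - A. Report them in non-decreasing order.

Degrees: deg(P) = 2, deg(Q) = 4, deg(R) = 3, deg(S) = 1, deg(T) = 2, deg(U) = 3, deg(V) = 3.
L = D − A with rows/columns ordered (P, Q, R, S, T, U, V):
  [ 2,  0, -1,  0,  0,  0, -1]
  [ 0,  4, -1,  0, -1, -1, -1]
  [-1, -1,  3,  0,  0, -1,  0]
  [ 0,  0,  0,  1, -1,  0,  0]
  [ 0, -1,  0, -1,  2,  0,  0]
  [ 0, -1, -1,  0,  0,  3, -1]
  [-1, -1,  0,  0,  0, -1,  3]
Characteristic polynomial: det(λI − L) = λ(λ² − 5λ + 2)(λ − 2)(λ² − 8λ + 14)(λ − 3).
Roots: λ = 0; (λ² − 5λ + 2) = 0 ⇒ λ = (5 ± √17)/2 ≈ 0.4384, 4.5616; (λ − 2) = 0 ⇒ λ = 2; (λ² − 8λ + 14) = 0 ⇒ λ = 4 ± √2 ≈ 2.5858, 5.4142; (λ − 3) = 0 ⇒ λ = 3.
(Check: the roots sum (with multiplicity) to 18, matching trace L = Σdeg = 2·9 = 18.)
Laplacian eigenvalues (increasing order): [0.0, 0.4384, 2.0, 2.5858, 3.0, 4.5616, 5.4142]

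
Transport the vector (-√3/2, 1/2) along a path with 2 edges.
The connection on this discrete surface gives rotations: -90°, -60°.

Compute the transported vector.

Total rotation: (-90°) + (-60°) = -150°. Final vector: (1, 0)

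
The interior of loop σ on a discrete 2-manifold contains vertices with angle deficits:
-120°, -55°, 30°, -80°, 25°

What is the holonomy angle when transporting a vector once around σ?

Holonomy = total enclosed curvature = (-120°) + (-55°) + 30° + (-80°) + 25° = -200°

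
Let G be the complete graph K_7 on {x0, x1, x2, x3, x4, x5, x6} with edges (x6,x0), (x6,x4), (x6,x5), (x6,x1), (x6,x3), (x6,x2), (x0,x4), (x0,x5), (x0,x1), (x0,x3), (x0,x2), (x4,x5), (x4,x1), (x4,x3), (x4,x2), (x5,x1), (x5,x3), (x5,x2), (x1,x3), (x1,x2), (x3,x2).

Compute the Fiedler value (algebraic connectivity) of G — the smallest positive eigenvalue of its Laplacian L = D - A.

For the complete graph K_n, L = nI − J (J = all-ones matrix). J has eigenvalues n (once, eigenvector 𝟙) and 0 (multiplicity n−1), so L has eigenvalues 0 (once) and n (multiplicity n−1). Here n = 7: eigenvalue 0 once and 7 with multiplicity 6.
Laplacian eigenvalues: [0.0, 7.0, 7.0, 7.0, 7.0, 7.0, 7.0]. Algebraic connectivity (smallest non-zero eigenvalue) = 7.0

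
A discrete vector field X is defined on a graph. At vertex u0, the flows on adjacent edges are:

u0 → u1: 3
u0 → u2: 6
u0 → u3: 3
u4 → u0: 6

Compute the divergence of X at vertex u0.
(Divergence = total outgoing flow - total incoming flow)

Divergence = sum of outgoing flows = 3 + 6 + 3 + (-6) = 6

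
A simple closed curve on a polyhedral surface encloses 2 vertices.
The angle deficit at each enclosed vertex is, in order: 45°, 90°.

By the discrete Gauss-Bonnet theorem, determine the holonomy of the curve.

Holonomy = total enclosed curvature = 45° + 90° = 135°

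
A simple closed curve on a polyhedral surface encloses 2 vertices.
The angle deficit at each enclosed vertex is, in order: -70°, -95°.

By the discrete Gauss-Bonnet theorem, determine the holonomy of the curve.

Holonomy = total enclosed curvature = (-70°) + (-95°) = -165°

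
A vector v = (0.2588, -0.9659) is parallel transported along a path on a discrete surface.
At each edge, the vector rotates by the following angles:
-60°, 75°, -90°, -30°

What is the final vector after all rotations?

Total rotation: (-60°) + 75° + (-90°) + (-30°) = -105°. Final vector: (-1, 0)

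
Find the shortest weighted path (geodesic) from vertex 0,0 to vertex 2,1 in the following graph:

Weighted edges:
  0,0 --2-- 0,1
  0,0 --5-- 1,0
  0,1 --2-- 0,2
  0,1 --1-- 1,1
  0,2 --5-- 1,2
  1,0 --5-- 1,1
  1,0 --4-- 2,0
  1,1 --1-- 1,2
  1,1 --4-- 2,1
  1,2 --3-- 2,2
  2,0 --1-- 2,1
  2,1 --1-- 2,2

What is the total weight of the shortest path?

Shortest path: 0,0 → 0,1 → 1,1 → 2,1, total weight = 7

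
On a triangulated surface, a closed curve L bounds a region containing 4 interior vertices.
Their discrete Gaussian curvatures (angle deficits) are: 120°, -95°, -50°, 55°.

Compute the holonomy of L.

Holonomy = total enclosed curvature = 120° + (-95°) + (-50°) + 55° = 30°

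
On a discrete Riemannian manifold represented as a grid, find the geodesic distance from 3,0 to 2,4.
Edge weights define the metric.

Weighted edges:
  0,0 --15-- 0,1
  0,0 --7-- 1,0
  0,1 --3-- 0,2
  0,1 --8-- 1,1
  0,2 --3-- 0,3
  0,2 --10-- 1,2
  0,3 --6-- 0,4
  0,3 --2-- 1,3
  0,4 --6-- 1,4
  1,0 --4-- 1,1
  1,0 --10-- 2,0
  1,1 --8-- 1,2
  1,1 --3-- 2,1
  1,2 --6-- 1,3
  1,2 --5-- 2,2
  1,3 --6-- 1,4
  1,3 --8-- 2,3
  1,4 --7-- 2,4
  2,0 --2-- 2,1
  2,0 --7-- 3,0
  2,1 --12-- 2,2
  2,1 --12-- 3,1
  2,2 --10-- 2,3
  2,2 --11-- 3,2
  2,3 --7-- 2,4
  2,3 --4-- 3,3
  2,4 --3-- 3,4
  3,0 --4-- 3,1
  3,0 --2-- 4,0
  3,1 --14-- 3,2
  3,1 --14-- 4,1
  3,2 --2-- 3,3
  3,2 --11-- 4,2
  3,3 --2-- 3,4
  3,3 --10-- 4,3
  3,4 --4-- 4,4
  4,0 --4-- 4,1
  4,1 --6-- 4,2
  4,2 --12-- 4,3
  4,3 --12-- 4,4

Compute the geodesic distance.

Shortest path: 3,0 → 3,1 → 3,2 → 3,3 → 3,4 → 2,4, total weight = 25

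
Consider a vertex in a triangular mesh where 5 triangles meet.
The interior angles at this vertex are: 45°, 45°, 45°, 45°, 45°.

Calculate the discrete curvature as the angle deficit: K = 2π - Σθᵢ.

Sum of angles = 225°. K = 360° - 225° = 135° = 3π/4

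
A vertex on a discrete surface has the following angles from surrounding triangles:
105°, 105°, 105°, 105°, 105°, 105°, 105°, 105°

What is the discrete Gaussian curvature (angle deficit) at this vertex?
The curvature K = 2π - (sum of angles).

Sum of angles = 840°. K = 360° - 840° = -480° = -8π/3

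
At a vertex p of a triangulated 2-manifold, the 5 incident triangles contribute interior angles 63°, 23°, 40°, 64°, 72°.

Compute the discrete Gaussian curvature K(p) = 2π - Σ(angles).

Sum of angles = 262°. K = 360° - 262° = 98° = 49π/90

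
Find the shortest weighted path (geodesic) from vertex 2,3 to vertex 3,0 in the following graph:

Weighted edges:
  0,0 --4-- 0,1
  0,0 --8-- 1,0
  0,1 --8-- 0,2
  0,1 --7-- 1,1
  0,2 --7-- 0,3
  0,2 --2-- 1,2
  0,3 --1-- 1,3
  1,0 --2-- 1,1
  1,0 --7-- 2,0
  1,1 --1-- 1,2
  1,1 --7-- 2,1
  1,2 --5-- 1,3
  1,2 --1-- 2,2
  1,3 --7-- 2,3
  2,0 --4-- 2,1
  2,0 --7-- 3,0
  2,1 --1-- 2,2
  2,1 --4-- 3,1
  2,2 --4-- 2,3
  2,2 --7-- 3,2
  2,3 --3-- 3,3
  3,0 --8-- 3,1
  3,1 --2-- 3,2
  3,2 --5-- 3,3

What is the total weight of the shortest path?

Shortest path: 2,3 → 2,2 → 2,1 → 2,0 → 3,0, total weight = 16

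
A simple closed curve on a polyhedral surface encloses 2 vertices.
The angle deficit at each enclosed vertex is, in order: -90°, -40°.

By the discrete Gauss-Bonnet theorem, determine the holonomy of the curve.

Holonomy = total enclosed curvature = (-90°) + (-40°) = -130°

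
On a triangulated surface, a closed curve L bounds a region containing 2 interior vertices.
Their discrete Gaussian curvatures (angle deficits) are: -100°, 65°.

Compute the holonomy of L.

Holonomy = total enclosed curvature = (-100°) + 65° = -35°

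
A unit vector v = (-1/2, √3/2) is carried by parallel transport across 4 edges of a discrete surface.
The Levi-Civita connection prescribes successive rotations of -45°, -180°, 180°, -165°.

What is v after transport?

Total rotation: (-45°) + (-180°) + 180° + (-165°) = -210° ≡ 150° (mod 360°). Final vector: (0, -1)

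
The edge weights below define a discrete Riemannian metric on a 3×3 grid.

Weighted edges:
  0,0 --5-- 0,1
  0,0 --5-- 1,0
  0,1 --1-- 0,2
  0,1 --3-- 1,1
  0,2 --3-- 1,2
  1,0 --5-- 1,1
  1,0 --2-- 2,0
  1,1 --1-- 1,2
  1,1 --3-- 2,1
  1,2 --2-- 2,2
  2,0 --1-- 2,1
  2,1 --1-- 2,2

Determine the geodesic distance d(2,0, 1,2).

Shortest path: 2,0 → 2,1 → 2,2 → 1,2, total weight = 4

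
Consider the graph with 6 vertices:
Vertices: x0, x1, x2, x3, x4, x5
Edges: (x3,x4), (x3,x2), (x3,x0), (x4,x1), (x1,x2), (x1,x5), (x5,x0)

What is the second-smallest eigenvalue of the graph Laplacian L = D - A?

Degrees: deg(x0) = 2, deg(x1) = 3, deg(x2) = 2, deg(x3) = 3, deg(x4) = 2, deg(x5) = 2.
L = D − A with rows/columns ordered (x0, x1, x2, x3, x4, x5):
  [ 2,  0,  0, -1,  0, -1]
  [ 0,  3, -1,  0, -1, -1]
  [ 0, -1,  2, -1,  0,  0]
  [-1,  0, -1,  3, -1,  0]
  [ 0, -1,  0, -1,  2,  0]
  [-1, -1,  0,  0,  0,  2]
Characteristic polynomial: det(λI − L) = λ(λ² − 6λ + 6)(λ − 2)²(λ − 4).
Roots: λ = 0; (λ² − 6λ + 6) = 0 ⇒ λ = 3 ± √3 ≈ 1.2679, 4.7321; (λ − 2) = 0 ⇒ λ = 2 (multiplicity 2); (λ − 4) = 0 ⇒ λ = 4.
(Check: the roots sum (with multiplicity) to 14, matching trace L = Σdeg = 2·7 = 14.)
Laplacian eigenvalues: [0.0, 1.2679, 2.0, 2.0, 4.0, 4.7321]. Algebraic connectivity (smallest non-zero eigenvalue) = 1.2679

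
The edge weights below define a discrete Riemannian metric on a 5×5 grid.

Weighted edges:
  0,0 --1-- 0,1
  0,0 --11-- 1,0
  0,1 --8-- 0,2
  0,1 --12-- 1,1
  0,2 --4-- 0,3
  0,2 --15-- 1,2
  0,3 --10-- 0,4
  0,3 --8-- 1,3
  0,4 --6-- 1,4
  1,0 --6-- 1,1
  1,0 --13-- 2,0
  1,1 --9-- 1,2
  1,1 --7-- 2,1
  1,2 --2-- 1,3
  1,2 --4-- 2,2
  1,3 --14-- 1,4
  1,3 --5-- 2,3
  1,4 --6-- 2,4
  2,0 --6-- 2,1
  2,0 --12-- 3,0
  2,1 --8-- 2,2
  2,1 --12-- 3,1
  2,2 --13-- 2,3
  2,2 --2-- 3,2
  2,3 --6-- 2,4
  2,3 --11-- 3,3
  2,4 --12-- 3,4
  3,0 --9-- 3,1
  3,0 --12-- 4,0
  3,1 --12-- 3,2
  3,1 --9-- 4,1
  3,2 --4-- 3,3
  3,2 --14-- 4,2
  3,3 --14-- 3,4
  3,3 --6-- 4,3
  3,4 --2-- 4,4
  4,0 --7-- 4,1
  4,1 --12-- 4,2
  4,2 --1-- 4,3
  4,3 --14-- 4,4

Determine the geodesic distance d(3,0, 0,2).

Shortest path: 3,0 → 3,1 → 3,2 → 2,2 → 1,2 → 1,3 → 0,3 → 0,2, total weight = 41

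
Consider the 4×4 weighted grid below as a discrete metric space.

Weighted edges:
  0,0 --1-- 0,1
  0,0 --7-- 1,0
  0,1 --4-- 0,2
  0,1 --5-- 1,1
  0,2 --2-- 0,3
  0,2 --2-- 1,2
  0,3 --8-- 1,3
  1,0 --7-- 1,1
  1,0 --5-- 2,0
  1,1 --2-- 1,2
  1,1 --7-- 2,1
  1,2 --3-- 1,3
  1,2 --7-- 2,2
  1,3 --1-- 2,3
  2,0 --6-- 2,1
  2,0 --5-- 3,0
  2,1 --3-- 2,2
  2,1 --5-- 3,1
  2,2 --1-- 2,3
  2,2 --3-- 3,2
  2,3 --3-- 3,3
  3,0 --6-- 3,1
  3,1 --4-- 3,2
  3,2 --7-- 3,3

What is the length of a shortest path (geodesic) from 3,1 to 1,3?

Shortest path: 3,1 → 3,2 → 2,2 → 2,3 → 1,3, total weight = 9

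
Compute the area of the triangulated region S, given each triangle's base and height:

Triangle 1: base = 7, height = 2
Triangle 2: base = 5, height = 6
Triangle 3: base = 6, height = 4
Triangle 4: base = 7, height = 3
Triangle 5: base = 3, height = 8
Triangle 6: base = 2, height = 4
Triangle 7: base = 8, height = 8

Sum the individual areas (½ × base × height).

(1/2)×7×2 + (1/2)×5×6 + (1/2)×6×4 + (1/2)×7×3 + (1/2)×3×8 + (1/2)×2×4 + (1/2)×8×8 = 92.5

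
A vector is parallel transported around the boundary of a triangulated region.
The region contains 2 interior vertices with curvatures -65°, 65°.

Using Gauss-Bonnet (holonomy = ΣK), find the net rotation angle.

Holonomy = total enclosed curvature = (-65°) + 65° = 0°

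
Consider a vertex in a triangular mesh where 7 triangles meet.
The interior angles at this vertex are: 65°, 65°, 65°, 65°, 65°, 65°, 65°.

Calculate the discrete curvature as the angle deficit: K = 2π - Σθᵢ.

Sum of angles = 455°. K = 360° - 455° = -95°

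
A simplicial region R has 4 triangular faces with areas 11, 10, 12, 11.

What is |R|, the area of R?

11 + 10 + 12 + 11 = 44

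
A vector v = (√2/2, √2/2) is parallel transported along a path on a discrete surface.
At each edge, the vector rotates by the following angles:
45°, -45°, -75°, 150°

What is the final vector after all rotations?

Total rotation: 45° + (-45°) + (-75°) + 150° = 75°. Final vector: (-0.5000, 0.8660)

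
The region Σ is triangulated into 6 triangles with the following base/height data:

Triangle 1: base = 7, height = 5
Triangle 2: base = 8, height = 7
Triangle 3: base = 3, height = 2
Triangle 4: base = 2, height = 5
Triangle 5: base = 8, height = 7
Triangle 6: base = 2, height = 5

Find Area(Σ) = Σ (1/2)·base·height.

(1/2)×7×5 + (1/2)×8×7 + (1/2)×3×2 + (1/2)×2×5 + (1/2)×8×7 + (1/2)×2×5 = 86.5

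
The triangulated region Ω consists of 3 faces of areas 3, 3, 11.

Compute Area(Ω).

3 + 3 + 11 = 17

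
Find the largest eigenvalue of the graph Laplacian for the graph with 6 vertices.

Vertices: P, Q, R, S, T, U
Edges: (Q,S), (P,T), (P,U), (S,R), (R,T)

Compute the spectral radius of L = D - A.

Degrees: deg(P) = 2, deg(Q) = 1, deg(R) = 2, deg(S) = 2, deg(T) = 2, deg(U) = 1.
L = D − A with rows/columns ordered (P, Q, R, S, T, U):
  [ 2,  0,  0,  0, -1, -1]
  [ 0,  1,  0, -1,  0,  0]
  [ 0,  0,  2, -1, -1,  0]
  [ 0, -1, -1,  2,  0,  0]
  [-1,  0, -1,  0,  2,  0]
  [-1,  0,  0,  0,  0,  1]
Characteristic polynomial: det(λI − L) = λ(λ² − 4λ + 1)(λ − 1)(λ − 2)(λ − 3).
Roots: λ = 0; (λ² − 4λ + 1) = 0 ⇒ λ = 2 ± √3 ≈ 0.2679, 3.7321; (λ − 1) = 0 ⇒ λ = 1; (λ − 2) = 0 ⇒ λ = 2; (λ − 3) = 0 ⇒ λ = 3.
(Check: the roots sum (with multiplicity) to 10, matching trace L = Σdeg = 2·5 = 10.)
Laplacian eigenvalues: [0.0, 0.2679, 1.0, 2.0, 3.0, 3.7321]. Largest eigenvalue (spectral radius) = 3.7321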